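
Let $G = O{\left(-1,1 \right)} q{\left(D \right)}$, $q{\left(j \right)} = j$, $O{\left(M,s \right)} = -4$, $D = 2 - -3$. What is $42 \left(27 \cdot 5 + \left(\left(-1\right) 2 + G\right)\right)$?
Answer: $4746$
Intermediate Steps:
$D = 5$ ($D = 2 + 3 = 5$)
$G = -20$ ($G = \left(-4\right) 5 = -20$)
$42 \left(27 \cdot 5 + \left(\left(-1\right) 2 + G\right)\right) = 42 \left(27 \cdot 5 - 22\right) = 42 \left(135 - 22\right) = 42 \cdot 113 = 4746$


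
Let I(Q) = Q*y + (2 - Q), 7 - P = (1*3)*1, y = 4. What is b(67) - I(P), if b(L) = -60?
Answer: -74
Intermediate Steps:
P = 4 (P = 7 - 1*3 = 7 - 3 = 4)
I(Q) = 2 + 3*Q (I(Q) = Q*4 + (2 - Q) = 4*Q + (2 - Q) = 2 + 3*Q)
b(67) - I(P) = -60 - (2 + 3*4) = -60 - (2 + 12) = -60 - 1*14 = -60 - 14 = -74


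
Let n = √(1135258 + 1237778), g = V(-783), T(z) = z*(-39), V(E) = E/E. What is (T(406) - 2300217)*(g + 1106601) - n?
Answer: -2562946668702 - 2*√593259 ≈ -2.5629e+12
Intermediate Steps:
V(E) = 1
T(z) = -39*z
g = 1
n = 2*√593259 (n = √2373036 = 2*√593259 ≈ 1540.5)
(T(406) - 2300217)*(g + 1106601) - n = (-39*406 - 2300217)*(1 + 1106601) - 2*√593259 = (-15834 - 2300217)*1106602 - 2*√593259 = -2316051*1106602 - 2*√593259 = -2562946668702 - 2*√593259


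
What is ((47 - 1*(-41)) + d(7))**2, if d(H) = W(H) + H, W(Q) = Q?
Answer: 10404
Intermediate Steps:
d(H) = 2*H (d(H) = H + H = 2*H)
((47 - 1*(-41)) + d(7))**2 = ((47 - 1*(-41)) + 2*7)**2 = ((47 + 41) + 14)**2 = (88 + 14)**2 = 102**2 = 10404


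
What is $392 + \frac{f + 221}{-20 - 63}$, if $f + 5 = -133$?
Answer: $391$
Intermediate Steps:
$f = -138$ ($f = -5 - 133 = -138$)
$392 + \frac{f + 221}{-20 - 63} = 392 + \frac{-138 + 221}{-20 - 63} = 392 + \frac{83}{-83} = 392 + 83 \left(- \frac{1}{83}\right) = 392 - 1 = 391$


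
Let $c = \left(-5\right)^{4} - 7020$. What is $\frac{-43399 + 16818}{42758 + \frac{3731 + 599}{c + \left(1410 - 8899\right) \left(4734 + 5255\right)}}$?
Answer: $- \frac{994315679648}{1599448845899} \approx -0.62166$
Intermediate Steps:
$c = -6395$ ($c = 625 - 7020 = -6395$)
$\frac{-43399 + 16818}{42758 + \frac{3731 + 599}{c + \left(1410 - 8899\right) \left(4734 + 5255\right)}} = \frac{-43399 + 16818}{42758 + \frac{3731 + 599}{-6395 + \left(1410 - 8899\right) \left(4734 + 5255\right)}} = - \frac{26581}{42758 + \frac{4330}{-6395 - 74807621}} = - \frac{26581}{42758 + \frac{4330}{-74814016}} = - \frac{26581}{42758 + 4330 \left(- \frac{1}{74814016}\right)} = - \frac{26581}{42758 - \frac{2165}{37407008}} = - \frac{26581}{\frac{1599448845899}{37407008}} = \left(-26581\right) \frac{37407008}{1599448845899} = - \frac{994315679648}{1599448845899}$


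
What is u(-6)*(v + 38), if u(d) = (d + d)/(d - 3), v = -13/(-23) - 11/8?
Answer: 2281/46 ≈ 49.587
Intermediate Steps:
v = -149/184 (v = -13*(-1/23) - 11*⅛ = 13/23 - 11/8 = -149/184 ≈ -0.80978)
u(d) = 2*d/(-3 + d) (u(d) = (2*d)/(-3 + d) = 2*d/(-3 + d))
u(-6)*(v + 38) = (2*(-6)/(-3 - 6))*(-149/184 + 38) = (2*(-6)/(-9))*(6843/184) = (2*(-6)*(-⅑))*(6843/184) = (4/3)*(6843/184) = 2281/46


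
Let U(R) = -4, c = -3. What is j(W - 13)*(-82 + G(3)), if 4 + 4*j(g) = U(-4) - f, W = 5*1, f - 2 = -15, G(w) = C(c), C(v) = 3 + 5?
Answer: -185/2 ≈ -92.500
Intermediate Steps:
C(v) = 8
G(w) = 8
f = -13 (f = 2 - 15 = -13)
W = 5
j(g) = 5/4 (j(g) = -1 + (-4 - 1*(-13))/4 = -1 + (-4 + 13)/4 = -1 + (¼)*9 = -1 + 9/4 = 5/4)
j(W - 13)*(-82 + G(3)) = 5*(-82 + 8)/4 = (5/4)*(-74) = -185/2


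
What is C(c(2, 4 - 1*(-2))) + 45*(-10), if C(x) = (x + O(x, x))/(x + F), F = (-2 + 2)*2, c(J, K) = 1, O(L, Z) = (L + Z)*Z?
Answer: -447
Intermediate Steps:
O(L, Z) = Z*(L + Z)
F = 0 (F = 0*2 = 0)
C(x) = (x + 2*x²)/x (C(x) = (x + x*(x + x))/(x + 0) = (x + x*(2*x))/x = (x + 2*x²)/x)
C(c(2, 4 - 1*(-2))) + 45*(-10) = (1 + 2*1) + 45*(-10) = (1 + 2) - 450 = 3 - 450 = -447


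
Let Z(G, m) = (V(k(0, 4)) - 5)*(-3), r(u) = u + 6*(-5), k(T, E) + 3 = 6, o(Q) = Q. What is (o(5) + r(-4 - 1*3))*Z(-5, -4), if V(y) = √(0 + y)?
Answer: -480 + 96*√3 ≈ -313.72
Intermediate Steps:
k(T, E) = 3 (k(T, E) = -3 + 6 = 3)
r(u) = -30 + u (r(u) = u - 30 = -30 + u)
V(y) = √y
Z(G, m) = 15 - 3*√3 (Z(G, m) = (√3 - 5)*(-3) = (-5 + √3)*(-3) = 15 - 3*√3)
(o(5) + r(-4 - 1*3))*Z(-5, -4) = (5 + (-30 + (-4 - 1*3)))*(15 - 3*√3) = (5 + (-30 + (-4 - 3)))*(15 - 3*√3) = (5 + (-30 - 7))*(15 - 3*√3) = (5 - 37)*(15 - 3*√3) = -32*(15 - 3*√3) = -480 + 96*√3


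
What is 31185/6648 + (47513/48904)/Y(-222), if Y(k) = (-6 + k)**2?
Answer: 3303317466941/704196473472 ≈ 4.6909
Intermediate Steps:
31185/6648 + (47513/48904)/Y(-222) = 31185/6648 + (47513/48904)/((-6 - 222)**2) = 31185*(1/6648) + (47513*(1/48904))/((-228)**2) = 10395/2216 + (47513/48904)/51984 = 10395/2216 + (47513/48904)*(1/51984) = 10395/2216 + 47513/2542225536 = 3303317466941/704196473472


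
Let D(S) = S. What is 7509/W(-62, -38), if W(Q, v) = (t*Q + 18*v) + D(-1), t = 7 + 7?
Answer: -7509/1553 ≈ -4.8352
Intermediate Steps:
t = 14
W(Q, v) = -1 + 14*Q + 18*v (W(Q, v) = (14*Q + 18*v) - 1 = -1 + 14*Q + 18*v)
7509/W(-62, -38) = 7509/(-1 + 14*(-62) + 18*(-38)) = 7509/(-1 - 868 - 684) = 7509/(-1553) = 7509*(-1/1553) = -7509/1553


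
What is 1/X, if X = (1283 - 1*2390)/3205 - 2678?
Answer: -3205/8584097 ≈ -0.00037336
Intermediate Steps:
X = -8584097/3205 (X = (1283 - 2390)*(1/3205) - 2678 = -1107*1/3205 - 2678 = -1107/3205 - 2678 = -8584097/3205 ≈ -2678.3)
1/X = 1/(-8584097/3205) = -3205/8584097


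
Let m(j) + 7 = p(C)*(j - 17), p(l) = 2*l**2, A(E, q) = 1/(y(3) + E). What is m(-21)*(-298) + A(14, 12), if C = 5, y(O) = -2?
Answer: 6819433/12 ≈ 5.6829e+5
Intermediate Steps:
A(E, q) = 1/(-2 + E)
m(j) = -857 + 50*j (m(j) = -7 + (2*5**2)*(j - 17) = -7 + (2*25)*(-17 + j) = -7 + 50*(-17 + j) = -7 + (-850 + 50*j) = -857 + 50*j)
m(-21)*(-298) + A(14, 12) = (-857 + 50*(-21))*(-298) + 1/(-2 + 14) = (-857 - 1050)*(-298) + 1/12 = -1907*(-298) + 1/12 = 568286 + 1/12 = 6819433/12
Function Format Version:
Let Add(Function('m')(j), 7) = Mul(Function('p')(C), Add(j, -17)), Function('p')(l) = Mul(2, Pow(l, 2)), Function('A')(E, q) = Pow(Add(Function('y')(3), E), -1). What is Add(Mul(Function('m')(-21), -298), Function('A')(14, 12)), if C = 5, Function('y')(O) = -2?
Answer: Rational(6819433, 12) ≈ 5.6829e+5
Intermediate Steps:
Function('A')(E, q) = Pow(Add(-2, E), -1)
Function('m')(j) = Add(-857, Mul(50, j)) (Function('m')(j) = Add(-7, Mul(Mul(2, Pow(5, 2)), Add(j, -17))) = Add(-7, Mul(Mul(2, 25), Add(-17, j))) = Add(-7, Mul(50, Add(-17, j))) = Add(-7, Add(-850, Mul(50, j))) = Add(-857, Mul(50, j)))
Add(Mul(Function('m')(-21), -298), Function('A')(14, 12)) = Add(Mul(Add(-857, Mul(50, -21)), -298), Pow(Add(-2, 14), -1)) = Add(Mul(Add(-857, -1050), -298), Pow(12, -1)) = Add(Mul(-1907, -298), Rational(1, 12)) = Add(568286, Rational(1, 12)) = Rational(6819433, 12)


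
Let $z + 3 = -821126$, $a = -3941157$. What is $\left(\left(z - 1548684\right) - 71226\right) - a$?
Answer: $1500118$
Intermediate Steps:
$z = -821129$ ($z = -3 - 821126 = -821129$)
$\left(\left(z - 1548684\right) - 71226\right) - a = \left(\left(-821129 - 1548684\right) - 71226\right) - -3941157 = \left(-2369813 - 71226\right) + 3941157 = -2441039 + 3941157 = 1500118$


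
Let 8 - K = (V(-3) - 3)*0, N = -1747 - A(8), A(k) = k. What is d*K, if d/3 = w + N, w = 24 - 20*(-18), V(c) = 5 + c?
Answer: -32904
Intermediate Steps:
w = 384 (w = 24 + 360 = 384)
N = -1755 (N = -1747 - 1*8 = -1747 - 8 = -1755)
K = 8 (K = 8 - ((5 - 3) - 3)*0 = 8 - (2 - 3)*0 = 8 - (-1)*0 = 8 - 1*0 = 8 + 0 = 8)
d = -4113 (d = 3*(384 - 1755) = 3*(-1371) = -4113)
d*K = -4113*8 = -32904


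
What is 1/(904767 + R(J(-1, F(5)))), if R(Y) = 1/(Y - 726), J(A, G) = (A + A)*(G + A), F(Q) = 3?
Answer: 730/660479909 ≈ 1.1053e-6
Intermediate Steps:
J(A, G) = 2*A*(A + G) (J(A, G) = (2*A)*(A + G) = 2*A*(A + G))
R(Y) = 1/(-726 + Y)
1/(904767 + R(J(-1, F(5)))) = 1/(904767 + 1/(-726 + 2*(-1)*(-1 + 3))) = 1/(904767 + 1/(-726 + 2*(-1)*2)) = 1/(904767 + 1/(-726 - 4)) = 1/(904767 + 1/(-730)) = 1/(904767 - 1/730) = 1/(660479909/730) = 730/660479909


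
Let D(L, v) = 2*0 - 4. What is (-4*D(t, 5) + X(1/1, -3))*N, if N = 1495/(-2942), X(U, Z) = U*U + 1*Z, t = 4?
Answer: -10465/1471 ≈ -7.1142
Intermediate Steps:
D(L, v) = -4 (D(L, v) = 0 - 4 = -4)
X(U, Z) = Z + U² (X(U, Z) = U² + Z = Z + U²)
N = -1495/2942 (N = 1495*(-1/2942) = -1495/2942 ≈ -0.50816)
(-4*D(t, 5) + X(1/1, -3))*N = (-4*(-4) + (-3 + (1/1)²))*(-1495/2942) = (16 + (-3 + 1²))*(-1495/2942) = (16 + (-3 + 1))*(-1495/2942) = (16 - 2)*(-1495/2942) = 14*(-1495/2942) = -10465/1471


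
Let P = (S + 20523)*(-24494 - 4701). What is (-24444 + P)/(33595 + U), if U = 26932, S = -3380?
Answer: -500514329/60527 ≈ -8269.3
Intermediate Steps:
P = -500489885 (P = (-3380 + 20523)*(-24494 - 4701) = 17143*(-29195) = -500489885)
(-24444 + P)/(33595 + U) = (-24444 - 500489885)/(33595 + 26932) = -500514329/60527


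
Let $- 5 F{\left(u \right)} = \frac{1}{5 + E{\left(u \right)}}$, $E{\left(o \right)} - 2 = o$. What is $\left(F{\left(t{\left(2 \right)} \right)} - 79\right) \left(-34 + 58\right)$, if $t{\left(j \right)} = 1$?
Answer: $- \frac{9483}{5} \approx -1896.6$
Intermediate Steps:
$E{\left(o \right)} = 2 + o$
$F{\left(u \right)} = - \frac{1}{5 \left(7 + u\right)}$ ($F{\left(u \right)} = - \frac{1}{5 \left(5 + \left(2 + u\right)\right)} = - \frac{1}{5 \left(7 + u\right)}$)
$\left(F{\left(t{\left(2 \right)} \right)} - 79\right) \left(-34 + 58\right) = \left(- \frac{1}{35 + 5 \cdot 1} - 79\right) \left(-34 + 58\right) = \left(- \frac{1}{35 + 5} - 79\right) 24 = \left(- \frac{1}{40} - 79\right) 24 = \left(- \frac{3161}{40}\right) 24 = - \frac{9483}{5}$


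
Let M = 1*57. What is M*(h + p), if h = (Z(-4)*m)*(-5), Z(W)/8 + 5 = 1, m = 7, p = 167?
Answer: 73359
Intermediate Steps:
Z(W) = -32 (Z(W) = -40 + 8*1 = -40 + 8 = -32)
h = 1120 (h = -32*7*(-5) = -224*(-5) = 1120)
M = 57
M*(h + p) = 57*(1120 + 167) = 57*1287 = 73359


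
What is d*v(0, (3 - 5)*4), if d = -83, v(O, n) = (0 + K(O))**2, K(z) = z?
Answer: 0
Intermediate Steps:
v(O, n) = O**2 (v(O, n) = (0 + O)**2 = O**2)
d*v(0, (3 - 5)*4) = -83*0**2 = -83*0 = 0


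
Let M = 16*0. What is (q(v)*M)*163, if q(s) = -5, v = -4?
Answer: 0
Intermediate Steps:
M = 0
(q(v)*M)*163 = -5*0*163 = 0*163 = 0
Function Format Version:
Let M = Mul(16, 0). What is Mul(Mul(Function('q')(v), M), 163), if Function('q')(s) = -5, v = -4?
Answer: 0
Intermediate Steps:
M = 0
Mul(Mul(Function('q')(v), M), 163) = Mul(Mul(-5, 0), 163) = Mul(0, 163) = 0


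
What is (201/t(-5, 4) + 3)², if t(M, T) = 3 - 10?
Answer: 32400/49 ≈ 661.22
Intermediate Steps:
t(M, T) = -7
(201/t(-5, 4) + 3)² = (201/(-7) + 3)² = (201*(-⅐) + 3)² = (-201/7 + 3)² = (-180/7)² = 32400/49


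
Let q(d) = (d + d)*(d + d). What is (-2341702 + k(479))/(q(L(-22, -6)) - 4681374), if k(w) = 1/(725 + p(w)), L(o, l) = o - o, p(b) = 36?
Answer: 1782035221/3562525614 ≈ 0.50022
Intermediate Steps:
L(o, l) = 0
q(d) = 4*d² (q(d) = (2*d)*(2*d) = 4*d²)
k(w) = 1/761 (k(w) = 1/(725 + 36) = 1/761)
(-2341702 + k(479))/(q(L(-22, -6)) - 4681374) = (-2341702 + 1/761)/(4*0² - 4681374) = -1782035221/(761*(4*0 - 4681374)) = -1782035221/(761*(0 - 4681374)) = -1782035221/761/(-4681374) = -1782035221/761*(-1/4681374) = 1782035221/3562525614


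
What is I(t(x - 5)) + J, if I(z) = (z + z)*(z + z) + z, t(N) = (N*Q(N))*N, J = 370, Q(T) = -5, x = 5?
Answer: 370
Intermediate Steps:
t(N) = -5*N**2 (t(N) = (N*(-5))*N = (-5*N)*N = -5*N**2)
I(z) = z + 4*z**2 (I(z) = (2*z)*(2*z) + z = 4*z**2 + z = z + 4*z**2)
I(t(x - 5)) + J = (-5*(5 - 5)**2)*(1 + 4*(-5*(5 - 5)**2)) + 370 = (-5*0**2)*(1 + 4*(-5*0**2)) + 370 = (-5*0)*(1 + 4*(-5*0)) + 370 = 0*(1 + 4*0) + 370 = 0*(1 + 0) + 370 = 0*1 + 370 = 0 + 370 = 370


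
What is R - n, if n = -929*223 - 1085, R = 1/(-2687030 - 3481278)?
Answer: 1284562477615/6168308 ≈ 2.0825e+5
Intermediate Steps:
R = -1/6168308 (R = 1/(-6168308) = -1/6168308 ≈ -1.6212e-7)
n = -208252 (n = -207167 - 1085 = -208252)
R - n = -1/6168308 - 1*(-208252) = -1/6168308 + 208252 = 1284562477615/6168308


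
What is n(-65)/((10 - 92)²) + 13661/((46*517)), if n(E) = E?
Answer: 45155367/79955084 ≈ 0.56476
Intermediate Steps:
n(-65)/((10 - 92)²) + 13661/((46*517)) = -65/(10 - 92)² + 13661/((46*517)) = -65/((-82)²) + 13661/23782 = -65/6724 + 13661*(1/23782) = -65*1/6724 + 13661/23782 = -65/6724 + 13661/23782 = 45155367/79955084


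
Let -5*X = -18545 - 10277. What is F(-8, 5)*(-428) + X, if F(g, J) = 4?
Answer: 20262/5 ≈ 4052.4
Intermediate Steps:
X = 28822/5 (X = -(-18545 - 10277)/5 = -⅕*(-28822) = 28822/5 ≈ 5764.4)
F(-8, 5)*(-428) + X = 4*(-428) + 28822/5 = -1712 + 28822/5 = 20262/5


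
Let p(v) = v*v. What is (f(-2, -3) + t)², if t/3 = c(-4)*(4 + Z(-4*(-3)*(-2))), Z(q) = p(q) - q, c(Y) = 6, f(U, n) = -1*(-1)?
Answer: 118222129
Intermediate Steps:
f(U, n) = 1
p(v) = v²
Z(q) = q² - q
t = 10872 (t = 3*(6*(4 + (-4*(-3)*(-2))*(-1 - 4*(-3)*(-2)))) = 3*(6*(4 + (12*(-2))*(-1 + 12*(-2)))) = 3*(6*(4 - 24*(-1 - 24))) = 3*(6*(4 - 24*(-25))) = 3*(6*(4 + 600)) = 3*(6*604) = 3*3624 = 10872)
(f(-2, -3) + t)² = (1 + 10872)² = 10873² = 118222129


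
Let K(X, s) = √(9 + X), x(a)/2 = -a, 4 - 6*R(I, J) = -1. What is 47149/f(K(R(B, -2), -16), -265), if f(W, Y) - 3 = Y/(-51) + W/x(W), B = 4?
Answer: 4809198/785 ≈ 6126.4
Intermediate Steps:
R(I, J) = ⅚ (R(I, J) = ⅔ - ⅙*(-1) = ⅔ + ⅙ = ⅚)
x(a) = -2*a (x(a) = 2*(-a) = -2*a)
f(W, Y) = 5/2 - Y/51 (f(W, Y) = 3 + (Y/(-51) + W/((-2*W))) = 3 + (Y*(-1/51) + W*(-1/(2*W))) = 3 + (-Y/51 - ½) = 3 + (-½ - Y/51) = 5/2 - Y/51)
47149/f(K(R(B, -2), -16), -265) = 47149/(5/2 - 1/51*(-265)) = 47149/(5/2 + 265/51) = 47149/(785/102) = 47149*(102/785) = 4809198/785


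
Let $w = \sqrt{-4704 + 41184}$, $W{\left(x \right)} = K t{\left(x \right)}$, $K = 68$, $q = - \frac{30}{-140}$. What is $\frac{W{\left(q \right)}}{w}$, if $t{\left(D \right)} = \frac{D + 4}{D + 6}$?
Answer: $\frac{1003 \sqrt{570}}{99180} \approx 0.24144$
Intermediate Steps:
$q = \frac{3}{14}$ ($q = \left(-30\right) \left(- \frac{1}{140}\right) = \frac{3}{14} \approx 0.21429$)
$t{\left(D \right)} = \frac{4 + D}{6 + D}$
$W{\left(x \right)} = \frac{68 \left(4 + x\right)}{6 + x}$ ($W{\left(x \right)} = 68 \frac{4 + x}{6 + x} = \frac{68 \left(4 + x\right)}{6 + x}$)
$w = 8 \sqrt{570}$ ($w = \sqrt{36480} = 8 \sqrt{570} \approx 191.0$)
$\frac{W{\left(q \right)}}{w} = \frac{68 \frac{1}{6 + \frac{3}{14}} \left(4 + \frac{3}{14}\right)}{8 \sqrt{570}} = 68 \frac{1}{\frac{87}{14}} \cdot \frac{59}{14} \frac{\sqrt{570}}{4560} = 68 \cdot \frac{14}{87} \cdot \frac{59}{14} \frac{\sqrt{570}}{4560} = \frac{4012 \frac{\sqrt{570}}{4560}}{87} = \frac{1003 \sqrt{570}}{99180}$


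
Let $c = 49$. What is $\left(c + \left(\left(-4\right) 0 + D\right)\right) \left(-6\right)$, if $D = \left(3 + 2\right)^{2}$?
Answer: $-444$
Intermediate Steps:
$D = 25$ ($D = 5^{2} = 25$)
$\left(c + \left(\left(-4\right) 0 + D\right)\right) \left(-6\right) = \left(49 + \left(\left(-4\right) 0 + 25\right)\right) \left(-6\right) = \left(49 + \left(0 + 25\right)\right) \left(-6\right) = \left(49 + 25\right) \left(-6\right) = 74 \left(-6\right) = -444$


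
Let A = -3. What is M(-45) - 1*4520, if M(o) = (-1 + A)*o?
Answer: -4340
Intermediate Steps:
M(o) = -4*o (M(o) = (-1 - 3)*o = -4*o)
M(-45) - 1*4520 = -4*(-45) - 1*4520 = 180 - 4520 = -4340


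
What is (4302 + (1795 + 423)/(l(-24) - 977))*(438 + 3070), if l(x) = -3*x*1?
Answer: 13649950736/905 ≈ 1.5083e+7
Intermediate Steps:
l(x) = -3*x
(4302 + (1795 + 423)/(l(-24) - 977))*(438 + 3070) = (4302 + (1795 + 423)/(-3*(-24) - 977))*(438 + 3070) = (4302 + 2218/(72 - 977))*3508 = (4302 + 2218/(-905))*3508 = (4302 + 2218*(-1/905))*3508 = (4302 - 2218/905)*3508 = (3891092/905)*3508 = 13649950736/905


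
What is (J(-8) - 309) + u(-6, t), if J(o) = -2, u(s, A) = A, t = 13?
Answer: -298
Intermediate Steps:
(J(-8) - 309) + u(-6, t) = (-2 - 309) + 13 = -311 + 13 = -298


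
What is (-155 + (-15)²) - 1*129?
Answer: -59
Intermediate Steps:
(-155 + (-15)²) - 1*129 = (-155 + 225) - 129 = 70 - 129 = -59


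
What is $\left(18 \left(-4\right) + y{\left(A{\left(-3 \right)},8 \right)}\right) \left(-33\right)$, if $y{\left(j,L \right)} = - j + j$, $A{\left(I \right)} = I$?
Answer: $2376$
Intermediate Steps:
$y{\left(j,L \right)} = 0$
$\left(18 \left(-4\right) + y{\left(A{\left(-3 \right)},8 \right)}\right) \left(-33\right) = \left(18 \left(-4\right) + 0\right) \left(-33\right) = \left(-72 + 0\right) \left(-33\right) = \left(-72\right) \left(-33\right) = 2376$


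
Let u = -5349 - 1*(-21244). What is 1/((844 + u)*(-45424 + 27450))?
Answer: -1/300866786 ≈ -3.3237e-9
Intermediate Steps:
u = 15895 (u = -5349 + 21244 = 15895)
1/((844 + u)*(-45424 + 27450)) = 1/((844 + 15895)*(-45424 + 27450)) = 1/(16739*(-17974)) = 1/(-300866786) = -1/300866786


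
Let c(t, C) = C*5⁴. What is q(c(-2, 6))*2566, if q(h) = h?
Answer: 9622500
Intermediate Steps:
c(t, C) = 625*C (c(t, C) = C*625 = 625*C)
q(c(-2, 6))*2566 = (625*6)*2566 = 3750*2566 = 9622500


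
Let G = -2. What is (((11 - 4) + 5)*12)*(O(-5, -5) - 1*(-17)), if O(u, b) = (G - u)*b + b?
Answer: -432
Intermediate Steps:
O(u, b) = b + b*(-2 - u) (O(u, b) = (-2 - u)*b + b = b*(-2 - u) + b = b + b*(-2 - u))
(((11 - 4) + 5)*12)*(O(-5, -5) - 1*(-17)) = (((11 - 4) + 5)*12)*(-1*(-5)*(1 - 5) - 1*(-17)) = ((7 + 5)*12)*(-1*(-5)*(-4) + 17) = (12*12)*(-20 + 17) = 144*(-3) = -432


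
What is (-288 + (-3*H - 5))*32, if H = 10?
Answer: -10336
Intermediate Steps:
(-288 + (-3*H - 5))*32 = (-288 + (-3*10 - 5))*32 = (-288 + (-30 - 5))*32 = (-288 - 35)*32 = -323*32 = -10336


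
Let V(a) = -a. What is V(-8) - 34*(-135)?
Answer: 4598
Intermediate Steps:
V(-8) - 34*(-135) = -1*(-8) - 34*(-135) = 8 + 4590 = 4598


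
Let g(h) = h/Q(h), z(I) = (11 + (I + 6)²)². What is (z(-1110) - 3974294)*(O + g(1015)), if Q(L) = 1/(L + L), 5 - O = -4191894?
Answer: 9288085032595310615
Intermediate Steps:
O = 4191899 (O = 5 - 1*(-4191894) = 5 + 4191894 = 4191899)
Q(L) = 1/(2*L)
z(I) = (11 + (6 + I)²)²
g(h) = 2*h² (g(h) = h/((1/(2*h))) = h*(2*h) = 2*h²)
(z(-1110) - 3974294)*(O + g(1015)) = ((11 + (6 - 1110)²)² - 3974294)*(4191899 + 2*1015²) = ((11 + (-1104)²)² - 3974294)*(4191899 + 2*1030225) = ((11 + 1218816)² - 3974294)*(4191899 + 2060450) = (1218827² - 3974294)*6252349 = (1485539255929 - 3974294)*6252349 = 1485535281635*6252349 = 9288085032595310615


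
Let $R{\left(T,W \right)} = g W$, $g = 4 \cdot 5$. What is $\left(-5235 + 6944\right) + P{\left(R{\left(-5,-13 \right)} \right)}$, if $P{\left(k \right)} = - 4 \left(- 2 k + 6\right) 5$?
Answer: $-8811$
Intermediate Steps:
$g = 20$
$R{\left(T,W \right)} = 20 W$
$P{\left(k \right)} = -120 + 40 k$ ($P{\left(k \right)} = - 4 \left(6 - 2 k\right) 5 = \left(-24 + 8 k\right) 5 = -120 + 40 k$)
$\left(-5235 + 6944\right) + P{\left(R{\left(-5,-13 \right)} \right)} = \left(-5235 + 6944\right) + \left(-120 + 40 \cdot 20 \left(-13\right)\right) = 1709 + \left(-120 + 40 \left(-260\right)\right) = 1709 - 10520 = -8811$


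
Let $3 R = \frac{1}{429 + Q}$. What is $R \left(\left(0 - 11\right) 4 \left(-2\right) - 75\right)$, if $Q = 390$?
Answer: $\frac{1}{189} \approx 0.005291$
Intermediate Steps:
$R = \frac{1}{2457}$ ($R = \frac{1}{3 \left(429 + 390\right)} = \frac{1}{3 \cdot 819} = \frac{1}{3} \cdot \frac{1}{819} = \frac{1}{2457} \approx 0.000407$)
$R \left(\left(0 - 11\right) 4 \left(-2\right) - 75\right) = \frac{\left(0 - 11\right) 4 \left(-2\right) - 75}{2457} = \frac{\left(-11\right) 4 \left(-2\right) - 75}{2457} = \frac{\left(-44\right) \left(-2\right) - 75}{2457} = \frac{88 - 75}{2457} = \frac{1}{2457} \cdot 13 = \frac{1}{189}$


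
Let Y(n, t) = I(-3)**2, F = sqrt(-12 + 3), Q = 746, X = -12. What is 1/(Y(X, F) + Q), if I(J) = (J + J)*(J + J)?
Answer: 1/2042 ≈ 0.00048972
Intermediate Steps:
F = 3*I (F = sqrt(-9) = 3*I ≈ 3.0*I)
I(J) = 4*J**2 (I(J) = (2*J)*(2*J) = 4*J**2)
Y(n, t) = 1296 (Y(n, t) = (4*(-3)**2)**2 = (4*9)**2 = 36**2 = 1296)
1/(Y(X, F) + Q) = 1/(1296 + 746) = 1/2042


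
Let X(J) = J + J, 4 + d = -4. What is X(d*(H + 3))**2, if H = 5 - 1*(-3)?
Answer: 30976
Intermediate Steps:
d = -8 (d = -4 - 4 = -8)
H = 8 (H = 5 + 3 = 8)
X(J) = 2*J
X(d*(H + 3))**2 = (2*(-8*(8 + 3)))**2 = (2*(-8*11))**2 = (2*(-88))**2 = (-176)**2 = 30976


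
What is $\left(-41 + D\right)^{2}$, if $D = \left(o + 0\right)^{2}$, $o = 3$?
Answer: $1024$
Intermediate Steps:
$D = 9$ ($D = \left(3 + 0\right)^{2} = 3^{2} = 9$)
$\left(-41 + D\right)^{2} = \left(-41 + 9\right)^{2} = \left(-32\right)^{2} = 1024$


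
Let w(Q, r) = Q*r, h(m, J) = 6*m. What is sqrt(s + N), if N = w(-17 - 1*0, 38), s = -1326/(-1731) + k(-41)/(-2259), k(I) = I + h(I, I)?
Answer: I*sqrt(121779245847527)/434481 ≈ 25.399*I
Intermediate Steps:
k(I) = 7*I (k(I) = I + 6*I = 7*I)
s = 1164077/1303443 (s = -1326/(-1731) + (7*(-41))/(-2259) = -1326*(-1/1731) - 287*(-1/2259) = 442/577 + 287/2259 = 1164077/1303443 ≈ 0.89308)
N = -646 (N = (-17 - 1*0)*38 = (-17 + 0)*38 = -17*38 = -646)
sqrt(s + N) = sqrt(1164077/1303443 - 646) = sqrt(-840860101/1303443) = I*sqrt(121779245847527)/434481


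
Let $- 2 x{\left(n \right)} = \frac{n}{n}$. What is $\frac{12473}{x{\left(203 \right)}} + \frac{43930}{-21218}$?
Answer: $- \frac{264674079}{10609} \approx -24948.0$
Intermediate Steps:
$x{\left(n \right)} = - \frac{1}{2}$ ($x{\left(n \right)} = - \frac{n \frac{1}{n}}{2} = \left(- \frac{1}{2}\right) 1 = - \frac{1}{2}$)
$\frac{12473}{x{\left(203 \right)}} + \frac{43930}{-21218} = \frac{12473}{- \frac{1}{2}} + \frac{43930}{-21218} = 12473 \left(-2\right) + 43930 \left(- \frac{1}{21218}\right) = -24946 - \frac{21965}{10609} = - \frac{264674079}{10609}$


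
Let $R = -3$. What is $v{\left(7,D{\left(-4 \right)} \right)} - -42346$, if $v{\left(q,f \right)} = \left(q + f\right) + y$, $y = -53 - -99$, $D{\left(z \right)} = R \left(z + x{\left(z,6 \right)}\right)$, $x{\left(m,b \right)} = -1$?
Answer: $42414$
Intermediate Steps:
$D{\left(z \right)} = 3 - 3 z$ ($D{\left(z \right)} = - 3 \left(z - 1\right) = - 3 \left(-1 + z\right) = 3 - 3 z$)
$y = 46$ ($y = -53 + 99 = 46$)
$v{\left(q,f \right)} = 46 + f + q$ ($v{\left(q,f \right)} = \left(q + f\right) + 46 = \left(f + q\right) + 46 = 46 + f + q$)
$v{\left(7,D{\left(-4 \right)} \right)} - -42346 = \left(46 + \left(3 - -12\right) + 7\right) - -42346 = \left(46 + \left(3 + 12\right) + 7\right) + 42346 = \left(46 + 15 + 7\right) + 42346 = 68 + 42346 = 42414$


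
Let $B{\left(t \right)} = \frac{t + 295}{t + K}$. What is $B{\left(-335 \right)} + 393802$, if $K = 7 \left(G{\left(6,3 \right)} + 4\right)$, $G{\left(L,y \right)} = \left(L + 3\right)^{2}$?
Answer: $\frac{5119424}{13} \approx 3.938 \cdot 10^{5}$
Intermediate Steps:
$G{\left(L,y \right)} = \left(3 + L\right)^{2}$
$K = 595$ ($K = 7 \left(\left(3 + 6\right)^{2} + 4\right) = 7 \left(9^{2} + 4\right) = 7 \left(81 + 4\right) = 7 \cdot 85 = 595$)
$B{\left(t \right)} = \frac{295 + t}{595 + t}$ ($B{\left(t \right)} = \frac{t + 295}{t + 595} = \frac{295 + t}{595 + t}$)
$B{\left(-335 \right)} + 393802 = \frac{295 - 335}{595 - 335} + 393802 = \frac{1}{260} \left(-40\right) + 393802 = - \frac{2}{13} + 393802 = \frac{5119424}{13}$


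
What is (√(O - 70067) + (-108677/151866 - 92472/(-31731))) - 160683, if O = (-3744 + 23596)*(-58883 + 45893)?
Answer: -258099431282851/1606286682 + I*√257947547 ≈ -1.6068e+5 + 16061.0*I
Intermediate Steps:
O = -257877480 (O = 19852*(-12990) = -257877480)
(√(O - 70067) + (-108677/151866 - 92472/(-31731))) - 160683 = (√(-257877480 - 70067) + (-108677/151866 - 92472/(-31731))) - 160683 = (√(-257947547) + (-108677*1/151866 - 92472*(-1/31731))) - 160683 = (I*√257947547 + (-108677/151866 + 30824/10577)) - 160683 = (I*√257947547 + 3531640955/1606286682) - 160683 = (3531640955/1606286682 + I*√257947547) - 160683 = -258099431282851/1606286682 + I*√257947547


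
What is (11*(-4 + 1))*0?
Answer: 0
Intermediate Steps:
(11*(-4 + 1))*0 = (11*(-3))*0 = -33*0 = 0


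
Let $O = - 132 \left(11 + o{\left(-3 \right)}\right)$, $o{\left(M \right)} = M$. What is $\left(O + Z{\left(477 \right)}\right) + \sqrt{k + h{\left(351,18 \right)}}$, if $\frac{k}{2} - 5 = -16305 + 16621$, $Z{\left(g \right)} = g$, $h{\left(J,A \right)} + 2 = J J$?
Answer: $-579 + \sqrt{123841} \approx -227.09$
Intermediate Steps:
$h{\left(J,A \right)} = -2 + J^{2}$ ($h{\left(J,A \right)} = -2 + J J = -2 + J^{2}$)
$k = 642$ ($k = 10 + 2 \left(-16305 + 16621\right) = 10 + 2 \cdot 316 = 10 + 632 = 642$)
$O = -1056$ ($O = - 132 \left(11 - 3\right) = \left(-132\right) 8 = -1056$)
$\left(O + Z{\left(477 \right)}\right) + \sqrt{k + h{\left(351,18 \right)}} = \left(-1056 + 477\right) + \sqrt{642 - \left(2 - 351^{2}\right)} = -579 + \sqrt{642 + \left(-2 + 123201\right)} = -579 + \sqrt{642 + 123199} = -579 + \sqrt{123841}$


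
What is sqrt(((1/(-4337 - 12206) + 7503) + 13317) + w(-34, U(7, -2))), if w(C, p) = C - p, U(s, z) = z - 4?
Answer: sqrt(5690164275865)/16543 ≈ 144.19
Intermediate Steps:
U(s, z) = -4 + z
sqrt(((1/(-4337 - 12206) + 7503) + 13317) + w(-34, U(7, -2))) = sqrt(((1/(-4337 - 12206) + 7503) + 13317) + (-34 - (-4 - 2))) = sqrt(((1/(-16543) + 7503) + 13317) + (-34 - 1*(-6))) = sqrt(((-1/16543 + 7503) + 13317) + (-34 + 6)) = sqrt((124122128/16543 + 13317) - 28) = sqrt(344425259/16543 - 28) = sqrt(343962055/16543) = sqrt(5690164275865)/16543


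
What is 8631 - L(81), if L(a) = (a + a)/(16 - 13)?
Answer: 8577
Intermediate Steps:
L(a) = 2*a/3 (L(a) = (2*a)/3 = (2*a)*(⅓) = 2*a/3)
8631 - L(81) = 8631 - 2*81/3 = 8631 - 1*54 = 8631 - 54 = 8577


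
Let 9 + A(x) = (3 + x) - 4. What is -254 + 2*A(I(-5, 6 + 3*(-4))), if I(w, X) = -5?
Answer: -284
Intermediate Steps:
A(x) = -10 + x (A(x) = -9 + ((3 + x) - 4) = -9 + (-1 + x) = -10 + x)
-254 + 2*A(I(-5, 6 + 3*(-4))) = -254 + 2*(-10 - 5) = -254 + 2*(-15) = -254 - 30 = -284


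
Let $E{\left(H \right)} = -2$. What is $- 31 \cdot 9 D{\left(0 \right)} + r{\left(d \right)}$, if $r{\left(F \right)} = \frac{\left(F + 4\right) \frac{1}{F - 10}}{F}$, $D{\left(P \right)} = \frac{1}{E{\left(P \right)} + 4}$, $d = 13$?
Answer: $- \frac{10847}{78} \approx -139.06$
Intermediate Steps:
$D{\left(P \right)} = \frac{1}{2}$ ($D{\left(P \right)} = \frac{1}{-2 + 4} = \frac{1}{2}$)
$r{\left(F \right)} = \frac{4 + F}{F \left(-10 + F\right)}$ ($r{\left(F \right)} = \frac{\left(4 + F\right) \frac{1}{-10 + F}}{F} = \frac{\frac{1}{-10 + F} \left(4 + F\right)}{F} = \frac{4 + F}{F \left(-10 + F\right)}$)
$- 31 \cdot 9 D{\left(0 \right)} + r{\left(d \right)} = - 31 \cdot 9 \cdot \frac{1}{2} + \frac{4 + 13}{13 \left(-10 + 13\right)} = \left(-31\right) \frac{9}{2} + \frac{1}{13} \cdot \frac{1}{3} \cdot 17 = - \frac{279}{2} + \frac{1}{13} \cdot \frac{1}{3} \cdot 17 = - \frac{279}{2} + \frac{17}{39} = - \frac{10847}{78}$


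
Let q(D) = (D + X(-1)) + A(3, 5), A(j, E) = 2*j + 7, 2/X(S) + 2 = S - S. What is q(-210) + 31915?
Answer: 31717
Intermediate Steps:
X(S) = -1 (X(S) = 2/(-2 + (S - S)) = 2/(-2 + 0) = 2/(-2) = 2*(-½) = -1)
A(j, E) = 7 + 2*j
q(D) = 12 + D (q(D) = (D - 1) + (7 + 2*3) = (-1 + D) + (7 + 6) = (-1 + D) + 13 = 12 + D)
q(-210) + 31915 = (12 - 210) + 31915 = -198 + 31915 = 31717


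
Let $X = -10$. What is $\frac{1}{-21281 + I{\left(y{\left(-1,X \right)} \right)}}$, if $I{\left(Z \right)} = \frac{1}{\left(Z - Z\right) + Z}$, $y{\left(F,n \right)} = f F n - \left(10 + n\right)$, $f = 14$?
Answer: $- \frac{140}{2979339} \approx -4.699 \cdot 10^{-5}$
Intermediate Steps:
$y{\left(F,n \right)} = -10 - n + 14 F n$ ($y{\left(F,n \right)} = 14 F n - \left(10 + n\right) = -10 - n + 14 F n$)
$I{\left(Z \right)} = \frac{1}{Z}$ ($I{\left(Z \right)} = \frac{1}{0 + Z} = \frac{1}{Z}$)
$\frac{1}{-21281 + I{\left(y{\left(-1,X \right)} \right)}} = \frac{1}{-21281 + \frac{1}{-10 - -10 + 14 \left(-1\right) \left(-10\right)}} = \frac{1}{-21281 + \frac{1}{-10 + 10 + 140}} = \frac{1}{-21281 + \frac{1}{140}} = \frac{1}{- \frac{2979339}{140}} = - \frac{140}{2979339}$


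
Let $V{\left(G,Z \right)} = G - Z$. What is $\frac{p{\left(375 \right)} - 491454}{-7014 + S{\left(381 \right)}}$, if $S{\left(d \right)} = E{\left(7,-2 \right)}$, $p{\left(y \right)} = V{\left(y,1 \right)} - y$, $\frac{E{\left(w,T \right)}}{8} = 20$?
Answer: $\frac{491455}{6854} \approx 71.703$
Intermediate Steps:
$E{\left(w,T \right)} = 160$ ($E{\left(w,T \right)} = 8 \cdot 20 = 160$)
$p{\left(y \right)} = -1$ ($p{\left(y \right)} = \left(y - 1\right) - y = \left(-1 + y\right) - y = -1$)
$S{\left(d \right)} = 160$
$\frac{p{\left(375 \right)} - 491454}{-7014 + S{\left(381 \right)}} = \frac{-1 - 491454}{-7014 + 160} = - \frac{491455}{-6854} = \left(-491455\right) \left(- \frac{1}{6854}\right) = \frac{491455}{6854}$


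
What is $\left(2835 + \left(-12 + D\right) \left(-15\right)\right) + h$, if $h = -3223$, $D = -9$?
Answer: $-73$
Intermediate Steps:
$\left(2835 + \left(-12 + D\right) \left(-15\right)\right) + h = \left(2835 + \left(-12 - 9\right) \left(-15\right)\right) - 3223 = \left(2835 - -315\right) - 3223 = \left(2835 + 315\right) - 3223 = 3150 - 3223 = -73$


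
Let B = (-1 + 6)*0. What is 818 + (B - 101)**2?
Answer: 11019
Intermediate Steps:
B = 0 (B = 5*0 = 0)
818 + (B - 101)**2 = 818 + (0 - 101)**2 = 818 + (-101)**2 = 818 + 10201 = 11019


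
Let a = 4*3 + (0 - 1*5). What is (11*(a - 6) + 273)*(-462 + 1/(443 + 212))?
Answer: -85940956/655 ≈ -1.3121e+5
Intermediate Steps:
a = 7 (a = 12 + (0 - 5) = 12 - 5 = 7)
(11*(a - 6) + 273)*(-462 + 1/(443 + 212)) = (11*(7 - 6) + 273)*(-462 + 1/(443 + 212)) = (11*1 + 273)*(-462 + 1/655) = (11 + 273)*(-462 + 1/655) = 284*(-302609/655) = -85940956/655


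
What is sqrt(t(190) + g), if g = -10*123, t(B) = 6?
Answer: 6*I*sqrt(34) ≈ 34.986*I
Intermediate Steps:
g = -1230
sqrt(t(190) + g) = sqrt(6 - 1230) = sqrt(-1224) = 6*I*sqrt(34)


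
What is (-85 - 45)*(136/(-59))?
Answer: 17680/59 ≈ 299.66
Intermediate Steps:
(-85 - 45)*(136/(-59)) = -17680*(-1)/59 = -130*(-136/59) = 17680/59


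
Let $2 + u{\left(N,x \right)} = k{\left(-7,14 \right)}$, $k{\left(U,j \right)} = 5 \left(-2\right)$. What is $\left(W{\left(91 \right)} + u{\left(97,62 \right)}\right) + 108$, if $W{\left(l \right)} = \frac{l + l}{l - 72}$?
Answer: $\frac{2006}{19} \approx 105.58$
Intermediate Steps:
$k{\left(U,j \right)} = -10$
$u{\left(N,x \right)} = -12$ ($u{\left(N,x \right)} = -2 - 10 = -12$)
$W{\left(l \right)} = \frac{2 l}{-72 + l}$
$\left(W{\left(91 \right)} + u{\left(97,62 \right)}\right) + 108 = \left(2 \cdot 91 \frac{1}{-72 + 91} - 12\right) + 108 = \left(2 \cdot 91 \cdot \frac{1}{19} - 12\right) + 108 = \left(\frac{182}{19} - 12\right) + 108 = - \frac{46}{19} + 108 = \frac{2006}{19}$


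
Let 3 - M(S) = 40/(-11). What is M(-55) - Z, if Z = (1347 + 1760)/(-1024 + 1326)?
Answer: -12131/3322 ≈ -3.6517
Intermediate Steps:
M(S) = 73/11 (M(S) = 3 - 40/(-11) = 3 - 40*(-1)/11 = 3 - 1*(-40/11) = 3 + 40/11 = 73/11)
Z = 3107/302 ≈ 10.288
M(-55) - Z = 73/11 - 1*3107/302 = 73/11 - 3107/302 = -12131/3322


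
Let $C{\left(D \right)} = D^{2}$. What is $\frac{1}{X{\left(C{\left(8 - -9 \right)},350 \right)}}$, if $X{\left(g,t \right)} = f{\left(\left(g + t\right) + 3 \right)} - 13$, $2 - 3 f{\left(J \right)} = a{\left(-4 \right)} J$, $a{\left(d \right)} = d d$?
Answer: $- \frac{3}{10309} \approx -0.00029101$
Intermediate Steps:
$a{\left(d \right)} = d^{2}$
$f{\left(J \right)} = \frac{2}{3} - \frac{16 J}{3}$ ($f{\left(J \right)} = \frac{2}{3} - \frac{\left(-4\right)^{2} J}{3} = \frac{2}{3} - \frac{16 J}{3}$)
$X{\left(g,t \right)} = - \frac{85}{3} - \frac{16 g}{3} - \frac{16 t}{3}$ ($X{\left(g,t \right)} = \left(\frac{2}{3} - \frac{16 \left(\left(g + t\right) + 3\right)}{3}\right) - 13 = \left(\frac{2}{3} - \frac{16 \left(3 + g + t\right)}{3}\right) - 13 = \left(\frac{2}{3} - \left(16 + \frac{16 g}{3} + \frac{16 t}{3}\right)\right) - 13 = \left(- \frac{46}{3} - \frac{16 g}{3} - \frac{16 t}{3}\right) - 13 = - \frac{85}{3} - \frac{16 g}{3} - \frac{16 t}{3}$)
$\frac{1}{X{\left(C{\left(8 - -9 \right)},350 \right)}} = \frac{1}{- \frac{85}{3} - \frac{16 \left(8 - -9\right)^{2}}{3} - \frac{5600}{3}} = \frac{1}{- \frac{85}{3} - \frac{16 \left(8 + 9\right)^{2}}{3} - \frac{5600}{3}} = \frac{1}{- \frac{85}{3} - \frac{16 \cdot 17^{2}}{3} - \frac{5600}{3}} = \frac{1}{- \frac{85}{3} - \frac{4624}{3} - \frac{5600}{3}} = \frac{1}{- \frac{10309}{3}} = - \frac{3}{10309}$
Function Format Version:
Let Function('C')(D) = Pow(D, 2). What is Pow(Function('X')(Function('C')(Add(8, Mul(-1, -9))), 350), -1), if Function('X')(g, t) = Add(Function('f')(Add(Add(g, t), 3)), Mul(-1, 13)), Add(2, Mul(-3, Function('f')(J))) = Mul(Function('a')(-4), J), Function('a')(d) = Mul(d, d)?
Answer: Rational(-3, 10309) ≈ -0.00029101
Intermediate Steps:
Function('a')(d) = Pow(d, 2)
Function('f')(J) = Add(Rational(2, 3), Mul(Rational(-16, 3), J)) (Function('f')(J) = Add(Rational(2, 3), Mul(Rational(-1, 3), Mul(Pow(-4, 2), J))) = Add(Rational(2, 3), Mul(Rational(-1, 3), Mul(16, J))) = Add(Rational(2, 3), Mul(Rational(-16, 3), J)))
Function('X')(g, t) = Add(Rational(-85, 3), Mul(Rational(-16, 3), g), Mul(Rational(-16, 3), t)) (Function('X')(g, t) = Add(Add(Rational(2, 3), Mul(Rational(-16, 3), Add(Add(g, t), 3))), Mul(-1, 13)) = Add(Add(Rational(2, 3), Mul(Rational(-16, 3), Add(3, g, t))), -13) = Add(Add(Rational(2, 3), Add(-16, Mul(Rational(-16, 3), g), Mul(Rational(-16, 3), t))), -13) = Add(Add(Rational(-46, 3), Mul(Rational(-16, 3), g), Mul(Rational(-16, 3), t)), -13) = Add(Rational(-85, 3), Mul(Rational(-16, 3), g), Mul(Rational(-16, 3), t)))
Pow(Function('X')(Function('C')(Add(8, Mul(-1, -9))), 350), -1) = Pow(Add(Rational(-85, 3), Mul(Rational(-16, 3), Pow(Add(8, Mul(-1, -9)), 2)), Mul(Rational(-16, 3), 350)), -1) = Pow(Add(Rational(-85, 3), Mul(Rational(-16, 3), Pow(Add(8, 9), 2)), Rational(-5600, 3)), -1) = Pow(Add(Rational(-85, 3), Mul(Rational(-16, 3), Pow(17, 2)), Rational(-5600, 3)), -1) = Pow(Add(Rational(-85, 3), Mul(Rational(-16, 3), 289), Rational(-5600, 3)), -1) = Pow(Add(Rational(-85, 3), Rational(-4624, 3), Rational(-5600, 3)), -1) = Pow(Rational(-10309, 3), -1) = Rational(-3, 10309)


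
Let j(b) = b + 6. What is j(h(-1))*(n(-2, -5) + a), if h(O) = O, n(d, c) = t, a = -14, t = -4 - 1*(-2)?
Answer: -80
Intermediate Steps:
t = -2 (t = -4 + 2 = -2)
n(d, c) = -2
j(b) = 6 + b
j(h(-1))*(n(-2, -5) + a) = (6 - 1)*(-2 - 14) = 5*(-16) = -80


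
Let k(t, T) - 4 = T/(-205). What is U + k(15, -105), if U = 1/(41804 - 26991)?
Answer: 2740446/607333 ≈ 4.5123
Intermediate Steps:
k(t, T) = 4 - T/205 (k(t, T) = 4 + T/(-205) = 4 + T*(-1/205) = 4 - T/205)
U = 1/14813 ≈ 6.7508e-5
U + k(15, -105) = 1/14813 + (4 - 1/205*(-105)) = 1/14813 + (4 + 21/41) = 1/14813 + 185/41 = 2740446/607333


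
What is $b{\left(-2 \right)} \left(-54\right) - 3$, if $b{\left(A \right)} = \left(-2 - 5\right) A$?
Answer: $-759$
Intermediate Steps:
$b{\left(A \right)} = - 7 A$
$b{\left(-2 \right)} \left(-54\right) - 3 = \left(-7\right) \left(-2\right) \left(-54\right) - 3 = 14 \left(-54\right) - 3 = -756 - 3 = -759$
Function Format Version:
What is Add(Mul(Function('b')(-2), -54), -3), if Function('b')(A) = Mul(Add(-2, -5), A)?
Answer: -759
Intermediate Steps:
Function('b')(A) = Mul(-7, A)
Add(Mul(Function('b')(-2), -54), -3) = Add(Mul(Mul(-7, -2), -54), -3) = Add(Mul(14, -54), -3) = Add(-756, -3) = -759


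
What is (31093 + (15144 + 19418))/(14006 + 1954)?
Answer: 4377/1064 ≈ 4.1137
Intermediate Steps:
(31093 + (15144 + 19418))/(14006 + 1954) = (31093 + 34562)/15960 = 65655*(1/15960) = 4377/1064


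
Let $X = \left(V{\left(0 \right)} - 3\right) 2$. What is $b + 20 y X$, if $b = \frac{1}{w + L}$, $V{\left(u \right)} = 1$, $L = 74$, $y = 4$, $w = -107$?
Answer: $- \frac{10561}{33} \approx -320.03$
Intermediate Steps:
$b = - \frac{1}{33}$ ($b = \frac{1}{-107 + 74} = \frac{1}{-33} = - \frac{1}{33} \approx -0.030303$)
$X = -4$ ($X = \left(1 - 3\right) 2 = \left(-2\right) 2 = -4$)
$b + 20 y X = - \frac{1}{33} + 20 \cdot 4 \left(-4\right) = - \frac{1}{33} + 80 \left(-4\right) = - \frac{1}{33} - 320 = - \frac{10561}{33}$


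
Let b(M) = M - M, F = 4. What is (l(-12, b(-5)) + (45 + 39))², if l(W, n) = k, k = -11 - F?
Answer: 4761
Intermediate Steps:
b(M) = 0
k = -15 (k = -11 - 1*4 = -11 - 4 = -15)
l(W, n) = -15
(l(-12, b(-5)) + (45 + 39))² = (-15 + (45 + 39))² = (-15 + 84)² = 69² = 4761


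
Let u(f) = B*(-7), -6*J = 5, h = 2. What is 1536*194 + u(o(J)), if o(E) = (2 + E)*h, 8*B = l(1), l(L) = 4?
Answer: 595961/2 ≈ 2.9798e+5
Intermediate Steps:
J = -⅚ (J = -⅙*5 = -⅚ ≈ -0.83333)
B = ½ (B = (⅛)*4 = ½ ≈ 0.50000)
o(E) = 4 + 2*E (o(E) = (2 + E)*2 = 4 + 2*E)
u(f) = -7/2 (u(f) = (½)*(-7) = -7/2)
1536*194 + u(o(J)) = 1536*194 - 7/2 = 297984 - 7/2 = 595961/2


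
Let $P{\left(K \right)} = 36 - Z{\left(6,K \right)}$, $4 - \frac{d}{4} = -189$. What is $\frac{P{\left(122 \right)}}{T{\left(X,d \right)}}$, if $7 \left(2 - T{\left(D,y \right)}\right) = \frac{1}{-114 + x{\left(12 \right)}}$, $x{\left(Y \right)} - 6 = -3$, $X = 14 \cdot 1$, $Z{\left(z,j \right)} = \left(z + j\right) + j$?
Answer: $- \frac{166278}{1555} \approx -106.93$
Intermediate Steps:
$d = 772$ ($d = 16 - -756 = 16 + 756 = 772$)
$Z{\left(z,j \right)} = z + 2 j$ ($Z{\left(z,j \right)} = \left(j + z\right) + j = z + 2 j$)
$X = 14$
$x{\left(Y \right)} = 3$ ($x{\left(Y \right)} = 6 - 3 = 3$)
$P{\left(K \right)} = 30 - 2 K$ ($P{\left(K \right)} = 36 - \left(6 + 2 K\right) = 30 - 2 K$)
$T{\left(D,y \right)} = \frac{1555}{777}$ ($T{\left(D,y \right)} = 2 - \frac{1}{7 \left(-114 + 3\right)} = 2 - \frac{1}{7 \left(-111\right)} = 2 - - \frac{1}{777} = 2 + \frac{1}{777} = \frac{1555}{777}$)
$\frac{P{\left(122 \right)}}{T{\left(X,d \right)}} = \frac{30 - 244}{\frac{1555}{777}} = \left(30 - 244\right) \frac{777}{1555} = \left(-214\right) \frac{777}{1555} = - \frac{166278}{1555}$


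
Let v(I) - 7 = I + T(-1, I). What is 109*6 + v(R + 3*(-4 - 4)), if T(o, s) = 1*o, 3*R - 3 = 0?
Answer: 637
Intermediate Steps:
R = 1 (R = 1 + (⅓)*0 = 1 + 0 = 1)
T(o, s) = o
v(I) = 6 + I (v(I) = 7 + (I - 1) = 7 + (-1 + I) = 6 + I)
109*6 + v(R + 3*(-4 - 4)) = 109*6 + (6 + (1 + 3*(-4 - 4))) = 654 + (6 + (1 + 3*(-8))) = 654 + (6 + (1 - 24)) = 654 + (6 - 23) = 654 - 17 = 637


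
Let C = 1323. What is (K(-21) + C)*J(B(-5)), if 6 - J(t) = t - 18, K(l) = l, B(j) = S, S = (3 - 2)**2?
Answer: 29946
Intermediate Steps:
S = 1 (S = 1**2 = 1)
B(j) = 1
J(t) = 24 - t (J(t) = 6 - (t - 18) = 6 - (-18 + t) = 6 + (18 - t) = 24 - t)
(K(-21) + C)*J(B(-5)) = (-21 + 1323)*(24 - 1*1) = 1302*(24 - 1) = 1302*23 = 29946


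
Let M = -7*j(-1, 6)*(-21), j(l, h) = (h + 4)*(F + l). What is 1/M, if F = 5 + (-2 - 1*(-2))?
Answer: 1/5880 ≈ 0.00017007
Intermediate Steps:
F = 5 (F = 5 + (-2 + 2) = 5 + 0 = 5)
j(l, h) = (4 + h)*(5 + l) (j(l, h) = (h + 4)*(5 + l) = (4 + h)*(5 + l))
M = 5880 (M = -7*(20 + 4*(-1) + 5*6 + 6*(-1))*(-21) = -7*(20 - 4 + 30 - 6)*(-21) = -7*40*(-21) = -280*(-21) = 5880)
1/M = 1/5880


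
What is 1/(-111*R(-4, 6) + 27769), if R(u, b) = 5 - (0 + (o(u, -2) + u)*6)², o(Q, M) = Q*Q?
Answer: 1/602638 ≈ 1.6594e-6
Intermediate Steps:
o(Q, M) = Q²
R(u, b) = 5 - (6*u + 6*u²)² (R(u, b) = 5 - (0 + (u² + u)*6)² = 5 - (0 + (u + u²)*6)² = 5 - (0 + (6*u + 6*u²))² = 5 - (6*u + 6*u²)²)
1/(-111*R(-4, 6) + 27769) = 1/(-111*(5 - 36*(-4)²*(1 - 4)²) + 27769) = 1/(-111*(5 - 36*16*(-3)²) + 27769) = 1/(-111*(5 - 36*16*9) + 27769) = 1/(-111*(5 - 5184) + 27769) = 1/(-111*(-5179) + 27769) = 1/(574869 + 27769) = 1/602638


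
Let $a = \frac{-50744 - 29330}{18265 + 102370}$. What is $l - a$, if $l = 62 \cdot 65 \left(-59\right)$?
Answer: $- \frac{28683303876}{120635} \approx -2.3777 \cdot 10^{5}$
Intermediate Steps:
$l = -237770$ ($l = 4030 \left(-59\right) = -237770$)
$a = - \frac{80074}{120635} \approx -0.66377$
$l - a = -237770 - - \frac{80074}{120635} = -237770 + \frac{80074}{120635} = - \frac{28683303876}{120635}$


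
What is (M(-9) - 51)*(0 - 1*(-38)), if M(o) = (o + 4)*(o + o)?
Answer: 1482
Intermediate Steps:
M(o) = 2*o*(4 + o) (M(o) = (4 + o)*(2*o) = 2*o*(4 + o))
(M(-9) - 51)*(0 - 1*(-38)) = (2*(-9)*(4 - 9) - 51)*(0 - 1*(-38)) = (2*(-9)*(-5) - 51)*(0 + 38) = (90 - 51)*38 = 39*38 = 1482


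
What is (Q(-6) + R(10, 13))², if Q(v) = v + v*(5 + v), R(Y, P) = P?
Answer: 169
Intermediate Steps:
(Q(-6) + R(10, 13))² = (-6*(6 - 6) + 13)² = (-6*0 + 13)² = (0 + 13)² = 13² = 169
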